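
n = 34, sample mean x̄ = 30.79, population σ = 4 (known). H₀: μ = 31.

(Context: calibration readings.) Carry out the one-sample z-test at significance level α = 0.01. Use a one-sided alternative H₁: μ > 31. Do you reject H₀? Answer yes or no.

SE = σ/√n = 4/√34 = 0.6860
z = (x̄−μ₀)/SE = (30.79−31)/0.6860 = -0.3061
p-value (one-sided, H₁ greater) = 0.62025
At α=0.01: p ≥ α → fail to reject H₀

reject H₀: no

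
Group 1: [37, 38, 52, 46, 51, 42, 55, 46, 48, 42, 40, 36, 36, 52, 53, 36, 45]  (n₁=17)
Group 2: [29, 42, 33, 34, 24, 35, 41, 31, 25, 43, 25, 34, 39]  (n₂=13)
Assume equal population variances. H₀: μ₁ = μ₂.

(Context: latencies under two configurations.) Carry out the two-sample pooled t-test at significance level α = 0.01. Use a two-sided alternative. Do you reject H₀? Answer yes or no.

reject H₀: yes

x̄₁=44.412, s₁=6.624, n₁=17
x̄₂=33.462, s₂=6.540, n₂=13
s_p² = [16·6.624² + 12·6.540²]/28 = 43.4053
SE = √(s_p²·(1/17+1/13)) = 2.4274
t = (44.412−33.462)/2.4274 = 4.5111
df = 28
p-value (two-sided) = 0.00011
At α=0.01: p < α → reject H₀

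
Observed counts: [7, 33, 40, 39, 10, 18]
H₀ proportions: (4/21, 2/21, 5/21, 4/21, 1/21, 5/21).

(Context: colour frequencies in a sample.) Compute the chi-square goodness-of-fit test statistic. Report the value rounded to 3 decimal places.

test statistic = 56.114

n = 147; E_i = n·p_i = [28.00, 14.00, 35.00, 28.00, 7.00, 35.00]
χ² = (7−28.00)²/28.00 + (33−14.00)²/14.00 + (40−35.00)²/35.00 + (39−28.00)²/28.00 + (10−7.00)²/7.00 + (18−35.00)²/35.00 = 56.1143
df = 5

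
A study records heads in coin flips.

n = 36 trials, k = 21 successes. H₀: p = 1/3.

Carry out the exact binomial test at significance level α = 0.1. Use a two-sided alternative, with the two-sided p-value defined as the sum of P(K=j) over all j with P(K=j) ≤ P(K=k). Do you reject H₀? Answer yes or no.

Exact binomial: n=36, k=21, p₀=1/3=0.3333
P(X=j) = C(n,j)·p₀^j·(1−p₀)^(n−j); p = Σ P(X=j) over j with P(X=j) ≤ P(X=21)
p-value (two-sided) = 0.00229
At α=0.1: p < α → reject H₀

reject H₀: yes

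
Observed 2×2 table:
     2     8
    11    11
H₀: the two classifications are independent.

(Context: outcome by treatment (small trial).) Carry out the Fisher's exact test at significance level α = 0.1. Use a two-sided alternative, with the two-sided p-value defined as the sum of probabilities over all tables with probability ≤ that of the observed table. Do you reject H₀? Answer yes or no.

reject H₀: no

Margins: r₁=10, r₂=22, c₁=13, c₂=19, n=32
p_obs = C(10,2)·C(22,11)/C(32,13); sum pmf over tables with pmf ≤ p_obs
p-value (two-sided) = 0.14083
At α=0.1: p ≥ α → fail to reject H₀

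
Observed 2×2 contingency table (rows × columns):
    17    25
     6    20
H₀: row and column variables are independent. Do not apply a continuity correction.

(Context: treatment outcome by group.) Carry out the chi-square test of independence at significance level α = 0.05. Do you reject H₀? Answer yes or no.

Row totals [42, 26], col totals [23, 45], n=68
χ² = (17−14.21)²/14.21 + (25−27.79)²/27.79 + (6−8.79)²/8.79 + (20−17.21)²/17.21 = 2.1720
df = 1
p-value (upper-tail) = 0.14055
At α=0.05: p ≥ α → fail to reject H₀

reject H₀: no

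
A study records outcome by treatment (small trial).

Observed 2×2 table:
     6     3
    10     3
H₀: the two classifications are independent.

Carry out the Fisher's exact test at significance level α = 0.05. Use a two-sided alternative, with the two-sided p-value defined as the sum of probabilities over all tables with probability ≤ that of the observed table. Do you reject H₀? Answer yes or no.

reject H₀: no

Margins: r₁=9, r₂=13, c₁=16, c₂=6, n=22
p_obs = C(9,6)·C(13,10)/C(22,16); sum pmf over tables with pmf ≤ p_obs
p-value (two-sided) = 0.65502
At α=0.05: p ≥ α → fail to reject H₀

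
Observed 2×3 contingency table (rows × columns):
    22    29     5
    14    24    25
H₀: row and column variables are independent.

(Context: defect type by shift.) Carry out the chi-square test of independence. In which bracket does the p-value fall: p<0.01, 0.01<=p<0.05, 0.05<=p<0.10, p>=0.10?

Row totals [56, 63], col totals [36, 53, 30], n=119
χ² = (22−16.94)²/16.94 + (29−24.94)²/24.94 + (5−14.12)²/14.12 + (14−19.06)²/19.06 + (24−28.06)²/28.06 + (25−15.88)²/15.88 = 15.2237
df = 2
p-value (upper-tail) = 0.00049
→ bracket: p<0.01

p-value bracket: p<0.01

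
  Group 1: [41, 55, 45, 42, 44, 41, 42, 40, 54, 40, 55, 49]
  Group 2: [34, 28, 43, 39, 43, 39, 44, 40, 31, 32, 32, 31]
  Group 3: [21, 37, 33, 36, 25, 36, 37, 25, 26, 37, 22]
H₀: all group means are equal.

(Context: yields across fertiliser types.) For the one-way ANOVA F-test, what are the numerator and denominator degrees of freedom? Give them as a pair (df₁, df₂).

degrees of freedom = [2, 32]

k = 3 groups, N = 35 total
df = (k−1, N−k) = (3−1, 35−3) = (2, 32)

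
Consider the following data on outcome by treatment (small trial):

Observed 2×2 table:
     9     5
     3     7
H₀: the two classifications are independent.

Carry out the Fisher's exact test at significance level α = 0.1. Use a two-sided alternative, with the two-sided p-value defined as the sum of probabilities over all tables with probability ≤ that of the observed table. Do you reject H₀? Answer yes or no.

reject H₀: no

Margins: r₁=14, r₂=10, c₁=12, c₂=12, n=24
p_obs = C(14,9)·C(10,3)/C(24,12); sum pmf over tables with pmf ≤ p_obs
p-value (two-sided) = 0.21376
At α=0.1: p ≥ α → fail to reject H₀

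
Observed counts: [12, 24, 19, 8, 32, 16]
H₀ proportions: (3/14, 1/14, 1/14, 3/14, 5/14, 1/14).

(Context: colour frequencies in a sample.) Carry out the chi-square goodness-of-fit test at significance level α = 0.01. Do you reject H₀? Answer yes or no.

n = 111; E_i = n·p_i = [23.79, 7.93, 7.93, 23.79, 39.64, 7.93]
χ² = (12−23.79)²/23.79 + (24−7.93)²/7.93 + (19−7.93)²/7.93 + (8−23.79)²/23.79 + (32−39.64)²/39.64 + (16−7.93)²/7.93 = 74.0438
df = 5
p-value (upper-tail) = 0.00000
At α=0.01: p < α → reject H₀

reject H₀: yes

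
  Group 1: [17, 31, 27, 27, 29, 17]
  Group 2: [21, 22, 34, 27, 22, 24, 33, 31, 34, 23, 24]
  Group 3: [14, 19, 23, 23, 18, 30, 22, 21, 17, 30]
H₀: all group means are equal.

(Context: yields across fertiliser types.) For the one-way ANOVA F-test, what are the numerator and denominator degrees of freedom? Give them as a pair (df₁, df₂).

k = 3 groups, N = 27 total
df = (k−1, N−k) = (3−1, 27−3) = (2, 24)

degrees of freedom = [2, 24]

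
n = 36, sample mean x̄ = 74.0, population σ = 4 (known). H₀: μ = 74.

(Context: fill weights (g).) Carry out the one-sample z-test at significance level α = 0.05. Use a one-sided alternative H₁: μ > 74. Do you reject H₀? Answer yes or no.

SE = σ/√n = 4/√36 = 0.6667
z = (x̄−μ₀)/SE = (74.0−74)/0.6667 = 0.0000
p-value (one-sided, H₁ greater) = 0.50000
At α=0.05: p ≥ α → fail to reject H₀

reject H₀: no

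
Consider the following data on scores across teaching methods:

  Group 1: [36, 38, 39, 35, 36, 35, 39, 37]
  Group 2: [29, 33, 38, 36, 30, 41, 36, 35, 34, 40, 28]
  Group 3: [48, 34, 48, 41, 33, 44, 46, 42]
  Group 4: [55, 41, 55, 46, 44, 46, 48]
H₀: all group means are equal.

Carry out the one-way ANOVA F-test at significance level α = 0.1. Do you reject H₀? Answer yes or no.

Group means [36.88, 34.55, 42.00, 47.86], grand mean 39.588
SSB = Σnᵢ(x̄ᵢ−x̄)² = 863.776; SSW = ΣΣ(x−x̄ᵢ)² = 612.459
MSB = 863.776/3 = 287.9253; MSW = 612.459/30 = 20.4153
F = MSB/MSW = 14.1034
df = (3, 30)
p-value (upper-tail) = 0.00001
At α=0.1: p < α → reject H₀

reject H₀: yes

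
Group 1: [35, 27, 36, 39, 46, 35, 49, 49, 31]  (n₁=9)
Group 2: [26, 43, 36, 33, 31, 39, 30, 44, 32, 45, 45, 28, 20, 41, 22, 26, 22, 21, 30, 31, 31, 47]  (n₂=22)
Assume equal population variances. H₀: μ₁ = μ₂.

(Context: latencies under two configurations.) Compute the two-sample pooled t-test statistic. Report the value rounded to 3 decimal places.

test statistic = 1.724

x̄₁=38.556, s₁=7.876, n₁=9
x̄₂=32.864, s₂=8.515, n₂=22
s_p² = [8·7.876² + 21·8.515²]/29 = 69.6142
SE = √(s_p²·(1/9+1/22)) = 3.3014
t = (38.556−32.864)/3.3014 = 1.7241
df = 29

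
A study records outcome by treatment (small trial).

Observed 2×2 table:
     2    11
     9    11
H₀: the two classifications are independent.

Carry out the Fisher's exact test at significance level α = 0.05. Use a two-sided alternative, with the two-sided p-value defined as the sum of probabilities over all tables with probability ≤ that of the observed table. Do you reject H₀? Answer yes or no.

Margins: r₁=13, r₂=20, c₁=11, c₂=22, n=33
p_obs = C(13,2)·C(20,9)/C(33,11); sum pmf over tables with pmf ≤ p_obs
p-value (two-sided) = 0.13224
At α=0.05: p ≥ α → fail to reject H₀

reject H₀: no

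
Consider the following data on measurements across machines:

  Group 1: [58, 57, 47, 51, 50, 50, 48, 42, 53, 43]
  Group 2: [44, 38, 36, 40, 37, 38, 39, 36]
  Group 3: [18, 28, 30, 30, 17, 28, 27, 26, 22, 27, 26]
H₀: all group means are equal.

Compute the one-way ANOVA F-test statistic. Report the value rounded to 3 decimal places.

Group means [49.90, 38.50, 25.36], grand mean 37.448
SSB = Σnᵢ(x̄ᵢ−x̄)² = 3165.727; SSW = ΣΣ(x−x̄ᵢ)² = 495.445
MSB = 3165.727/2 = 1582.8635; MSW = 495.445/26 = 19.0556
F = MSB/MSW = 83.0656
df = (2, 26)

test statistic = 83.066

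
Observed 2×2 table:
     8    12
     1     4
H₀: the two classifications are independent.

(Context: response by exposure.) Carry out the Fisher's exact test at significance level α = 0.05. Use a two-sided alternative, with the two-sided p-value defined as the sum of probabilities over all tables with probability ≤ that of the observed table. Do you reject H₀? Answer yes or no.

Margins: r₁=20, r₂=5, c₁=9, c₂=16, n=25
p_obs = C(20,8)·C(5,1)/C(25,9); sum pmf over tables with pmf ≤ p_obs
p-value (two-sided) = 0.62055
At α=0.05: p ≥ α → fail to reject H₀

reject H₀: no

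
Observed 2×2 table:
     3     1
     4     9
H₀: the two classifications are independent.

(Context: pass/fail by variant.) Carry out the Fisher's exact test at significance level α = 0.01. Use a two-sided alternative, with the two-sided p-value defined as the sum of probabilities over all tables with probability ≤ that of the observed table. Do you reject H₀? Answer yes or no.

reject H₀: no

Margins: r₁=4, r₂=13, c₁=7, c₂=10, n=17
p_obs = C(4,3)·C(13,4)/C(17,7); sum pmf over tables with pmf ≤ p_obs
p-value (two-sided) = 0.25000
At α=0.01: p ≥ α → fail to reject H₀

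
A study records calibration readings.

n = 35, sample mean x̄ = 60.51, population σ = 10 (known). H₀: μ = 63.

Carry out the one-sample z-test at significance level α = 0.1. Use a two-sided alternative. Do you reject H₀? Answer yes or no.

SE = σ/√n = 10/√35 = 1.6903
z = (x̄−μ₀)/SE = (60.51−63)/1.6903 = -1.4731
p-value (two-sided) = 0.14072
At α=0.1: p ≥ α → fail to reject H₀

reject H₀: no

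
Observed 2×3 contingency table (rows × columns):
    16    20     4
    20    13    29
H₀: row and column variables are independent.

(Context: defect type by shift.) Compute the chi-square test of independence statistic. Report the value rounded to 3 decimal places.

test statistic = 16.910

Row totals [40, 62], col totals [36, 33, 33], n=102
χ² = (16−14.12)²/14.12 + (20−12.94)²/12.94 + (4−12.94)²/12.94 + (20−21.88)²/21.88 + (13−20.06)²/20.06 + (29−20.06)²/20.06 = 16.9103
df = 2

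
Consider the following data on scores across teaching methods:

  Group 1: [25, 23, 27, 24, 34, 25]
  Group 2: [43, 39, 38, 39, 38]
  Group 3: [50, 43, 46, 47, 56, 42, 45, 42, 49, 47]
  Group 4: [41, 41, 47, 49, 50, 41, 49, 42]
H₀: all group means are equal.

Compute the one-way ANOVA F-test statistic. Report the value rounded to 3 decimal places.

Group means [26.33, 39.40, 46.70, 45.00], grand mean 40.759
SSB = Σnᵢ(x̄ᵢ−x̄)² = 1754.677; SSW = ΣΣ(x−x̄ᵢ)² = 378.633
MSB = 1754.677/3 = 584.8923; MSW = 378.633/25 = 15.1453
F = MSB/MSW = 38.6187
df = (3, 25)

test statistic = 38.619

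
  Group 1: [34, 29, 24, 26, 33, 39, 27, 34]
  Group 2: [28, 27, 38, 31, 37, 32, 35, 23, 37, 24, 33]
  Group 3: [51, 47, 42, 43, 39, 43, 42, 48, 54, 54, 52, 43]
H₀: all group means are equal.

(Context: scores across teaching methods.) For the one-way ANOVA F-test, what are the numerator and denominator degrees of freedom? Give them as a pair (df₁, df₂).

k = 3 groups, N = 31 total
df = (k−1, N−k) = (3−1, 31−3) = (2, 28)

degrees of freedom = [2, 28]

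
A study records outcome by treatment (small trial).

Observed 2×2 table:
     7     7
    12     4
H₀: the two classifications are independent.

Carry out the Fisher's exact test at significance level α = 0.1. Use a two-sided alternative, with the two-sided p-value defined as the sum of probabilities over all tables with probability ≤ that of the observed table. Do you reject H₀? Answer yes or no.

reject H₀: no

Margins: r₁=14, r₂=16, c₁=19, c₂=11, n=30
p_obs = C(14,7)·C(16,12)/C(30,19); sum pmf over tables with pmf ≤ p_obs
p-value (two-sided) = 0.25677
At α=0.1: p ≥ α → fail to reject H₀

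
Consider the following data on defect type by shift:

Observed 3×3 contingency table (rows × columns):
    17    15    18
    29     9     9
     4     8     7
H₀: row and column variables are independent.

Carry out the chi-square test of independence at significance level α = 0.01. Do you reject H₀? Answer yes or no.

reject H₀: no

Row totals [50, 47, 19], col totals [50, 32, 34], n=116
χ² = (17−21.55)²/21.55 + (15−13.79)²/13.79 + (18−14.66)²/14.66 + (29−20.26)²/20.26 + (9−12.97)²/12.97 + (9−13.78)²/13.78 + (4−8.19)²/8.19 + (8−5.24)²/5.24 + (7−5.57)²/5.57 = 12.4337
df = 4
p-value (upper-tail) = 0.01440
At α=0.01: p ≥ α → fail to reject H₀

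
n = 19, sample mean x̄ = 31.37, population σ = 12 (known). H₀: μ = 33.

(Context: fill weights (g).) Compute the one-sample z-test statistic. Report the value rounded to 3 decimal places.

SE = σ/√n = 12/√19 = 2.7530
z = (x̄−μ₀)/SE = (31.37−33)/2.7530 = -0.5921

test statistic = -0.592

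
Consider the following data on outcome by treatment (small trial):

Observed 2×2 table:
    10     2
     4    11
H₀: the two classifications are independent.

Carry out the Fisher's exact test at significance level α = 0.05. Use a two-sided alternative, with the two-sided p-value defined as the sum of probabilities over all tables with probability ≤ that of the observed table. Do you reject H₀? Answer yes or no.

Margins: r₁=12, r₂=15, c₁=14, c₂=13, n=27
p_obs = C(12,10)·C(15,4)/C(27,14); sum pmf over tables with pmf ≤ p_obs
p-value (two-sided) = 0.00633
At α=0.05: p < α → reject H₀

reject H₀: yes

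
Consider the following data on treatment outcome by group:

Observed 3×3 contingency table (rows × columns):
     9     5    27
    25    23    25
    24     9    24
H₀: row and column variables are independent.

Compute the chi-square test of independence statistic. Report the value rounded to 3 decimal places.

test statistic = 14.743

Row totals [41, 73, 57], col totals [58, 37, 76], n=171
χ² = (9−13.91)²/13.91 + (5−8.87)²/8.87 + (27−18.22)²/18.22 + (25−24.76)²/24.76 + (23−15.80)²/15.80 + (25−32.44)²/32.44 + (24−19.33)²/19.33 + (9−12.33)²/12.33 + (24−25.33)²/25.33 = 14.7430
df = 4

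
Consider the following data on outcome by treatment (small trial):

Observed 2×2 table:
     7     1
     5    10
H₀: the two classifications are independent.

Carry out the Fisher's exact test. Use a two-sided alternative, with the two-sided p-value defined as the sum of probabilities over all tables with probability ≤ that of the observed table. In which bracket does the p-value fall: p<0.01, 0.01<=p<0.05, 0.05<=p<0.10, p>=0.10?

Margins: r₁=8, r₂=15, c₁=12, c₂=11, n=23
p_obs = C(8,7)·C(15,5)/C(23,12); sum pmf over tables with pmf ≤ p_obs
p-value (two-sided) = 0.02719
→ bracket: 0.01<=p<0.05

p-value bracket: 0.01<=p<0.05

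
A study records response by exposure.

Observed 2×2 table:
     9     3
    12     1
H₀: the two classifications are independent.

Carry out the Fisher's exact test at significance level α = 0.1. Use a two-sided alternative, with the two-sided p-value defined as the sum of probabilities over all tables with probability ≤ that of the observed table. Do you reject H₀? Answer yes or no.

Margins: r₁=12, r₂=13, c₁=21, c₂=4, n=25
p_obs = C(12,9)·C(13,12)/C(25,21); sum pmf over tables with pmf ≤ p_obs
p-value (two-sided) = 0.32174
At α=0.1: p ≥ α → fail to reject H₀

reject H₀: no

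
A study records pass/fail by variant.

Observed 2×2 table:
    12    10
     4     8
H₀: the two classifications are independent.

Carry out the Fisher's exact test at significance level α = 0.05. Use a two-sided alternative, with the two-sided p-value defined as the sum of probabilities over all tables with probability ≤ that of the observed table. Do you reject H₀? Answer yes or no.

Margins: r₁=22, r₂=12, c₁=16, c₂=18, n=34
p_obs = C(22,12)·C(12,4)/C(34,16); sum pmf over tables with pmf ≤ p_obs
p-value (two-sided) = 0.29665
At α=0.05: p ≥ α → fail to reject H₀

reject H₀: no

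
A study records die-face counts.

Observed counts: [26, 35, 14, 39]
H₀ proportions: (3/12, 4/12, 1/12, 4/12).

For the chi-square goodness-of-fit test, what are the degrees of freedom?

degrees of freedom = 3

df = k − 1 = 4 − 1 = 3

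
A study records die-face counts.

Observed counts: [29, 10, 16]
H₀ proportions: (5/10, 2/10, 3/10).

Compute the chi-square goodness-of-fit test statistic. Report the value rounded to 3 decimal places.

test statistic = 0.188

n = 55; E_i = n·p_i = [27.50, 11.00, 16.50]
χ² = (29−27.50)²/27.50 + (10−11.00)²/11.00 + (16−16.50)²/16.50 = 0.1879
df = 2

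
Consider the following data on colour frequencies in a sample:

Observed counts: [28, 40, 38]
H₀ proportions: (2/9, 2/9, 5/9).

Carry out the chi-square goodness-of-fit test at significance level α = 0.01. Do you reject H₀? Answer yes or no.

reject H₀: yes

n = 106; E_i = n·p_i = [23.56, 23.56, 58.89]
χ² = (28−23.56)²/23.56 + (40−23.56)²/23.56 + (38−58.89)²/58.89 = 19.7283
df = 2
p-value (upper-tail) = 0.00005
At α=0.01: p < α → reject H₀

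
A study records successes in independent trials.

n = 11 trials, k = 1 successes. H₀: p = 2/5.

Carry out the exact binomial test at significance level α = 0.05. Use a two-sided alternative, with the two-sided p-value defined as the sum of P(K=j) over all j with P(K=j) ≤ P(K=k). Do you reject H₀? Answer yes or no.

Exact binomial: n=11, k=1, p₀=2/5=0.4000
P(X=j) = C(n,j)·p₀^j·(1−p₀)^(n−j); p = Σ P(X=j) over j with P(X=j) ≤ P(X=1)
p-value (two-sided) = 0.05951
At α=0.05: p ≥ α → fail to reject H₀

reject H₀: no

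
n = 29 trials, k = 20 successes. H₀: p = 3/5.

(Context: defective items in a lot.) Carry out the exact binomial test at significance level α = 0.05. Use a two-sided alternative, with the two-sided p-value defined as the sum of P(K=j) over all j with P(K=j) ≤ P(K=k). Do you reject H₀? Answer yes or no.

Exact binomial: n=29, k=20, p₀=3/5=0.6000
P(X=j) = C(n,j)·p₀^j·(1−p₀)^(n−j); p = Σ P(X=j) over j with P(X=j) ≤ P(X=20)
p-value (two-sided) = 0.35089
At α=0.05: p ≥ α → fail to reject H₀

reject H₀: no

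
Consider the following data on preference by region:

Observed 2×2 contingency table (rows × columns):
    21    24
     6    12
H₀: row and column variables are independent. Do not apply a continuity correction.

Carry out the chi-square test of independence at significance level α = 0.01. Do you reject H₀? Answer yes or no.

Row totals [45, 18], col totals [27, 36], n=63
χ² = (21−19.29)²/19.29 + (24−25.71)²/25.71 + (6−7.71)²/7.71 + (12−10.29)²/10.29 = 0.9333
df = 1
p-value (upper-tail) = 0.33400
At α=0.01: p ≥ α → fail to reject H₀

reject H₀: no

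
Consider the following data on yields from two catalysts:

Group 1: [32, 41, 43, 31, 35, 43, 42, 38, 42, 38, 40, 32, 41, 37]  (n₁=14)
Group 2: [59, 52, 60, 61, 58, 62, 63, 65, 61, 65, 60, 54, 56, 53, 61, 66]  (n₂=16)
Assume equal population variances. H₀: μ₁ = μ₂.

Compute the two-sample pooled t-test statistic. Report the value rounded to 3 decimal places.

x̄₁=38.214, s₁=4.246, n₁=14
x̄₂=59.750, s₂=4.250, n₂=16
s_p² = [13·4.246² + 15·4.250²]/28 = 18.0485
SE = √(s_p²·(1/14+1/16)) = 1.5547
t = (38.214−59.750)/1.5547 = -13.8517
df = 28

test statistic = -13.852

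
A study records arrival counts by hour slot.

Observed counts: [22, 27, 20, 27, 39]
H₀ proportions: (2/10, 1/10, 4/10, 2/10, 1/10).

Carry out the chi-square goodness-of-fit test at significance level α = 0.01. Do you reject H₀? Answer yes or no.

n = 135; E_i = n·p_i = [27.00, 13.50, 54.00, 27.00, 13.50]
χ² = (22−27.00)²/27.00 + (27−13.50)²/13.50 + (20−54.00)²/54.00 + (27−27.00)²/27.00 + (39−13.50)²/13.50 = 84.0000
df = 4
p-value (upper-tail) = 0.00000
At α=0.01: p < α → reject H₀

reject H₀: yes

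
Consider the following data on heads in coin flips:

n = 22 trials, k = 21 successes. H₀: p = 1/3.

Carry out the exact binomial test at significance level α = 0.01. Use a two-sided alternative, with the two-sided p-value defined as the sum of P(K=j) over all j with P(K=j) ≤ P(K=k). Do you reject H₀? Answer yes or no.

Exact binomial: n=22, k=21, p₀=1/3=0.3333
P(X=j) = C(n,j)·p₀^j·(1−p₀)^(n−j); p = Σ P(X=j) over j with P(X=j) ≤ P(X=21)
p-value (two-sided) = 0.00000
At α=0.01: p < α → reject H₀

reject H₀: yes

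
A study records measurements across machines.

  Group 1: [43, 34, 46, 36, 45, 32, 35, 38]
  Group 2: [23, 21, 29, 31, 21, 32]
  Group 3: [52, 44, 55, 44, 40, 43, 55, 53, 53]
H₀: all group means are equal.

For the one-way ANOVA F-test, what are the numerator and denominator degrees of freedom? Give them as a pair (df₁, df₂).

degrees of freedom = [2, 20]

k = 3 groups, N = 23 total
df = (k−1, N−k) = (3−1, 23−3) = (2, 20)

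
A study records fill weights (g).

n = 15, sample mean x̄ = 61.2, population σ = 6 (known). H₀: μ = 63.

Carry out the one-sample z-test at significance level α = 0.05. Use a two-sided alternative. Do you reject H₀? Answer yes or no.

SE = σ/√n = 6/√15 = 1.5492
z = (x̄−μ₀)/SE = (61.2−63)/1.5492 = -1.1619
p-value (two-sided) = 0.24528
At α=0.05: p ≥ α → fail to reject H₀

reject H₀: no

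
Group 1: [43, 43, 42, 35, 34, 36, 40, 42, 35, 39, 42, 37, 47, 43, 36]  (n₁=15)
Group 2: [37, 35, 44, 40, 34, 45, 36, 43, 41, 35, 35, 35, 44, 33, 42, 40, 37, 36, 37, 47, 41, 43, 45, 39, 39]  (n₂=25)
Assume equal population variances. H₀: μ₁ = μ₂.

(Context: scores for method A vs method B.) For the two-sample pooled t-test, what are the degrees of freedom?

degrees of freedom = 38

df = n₁ + n₂ − 2 = 15 + 25 − 2 = 38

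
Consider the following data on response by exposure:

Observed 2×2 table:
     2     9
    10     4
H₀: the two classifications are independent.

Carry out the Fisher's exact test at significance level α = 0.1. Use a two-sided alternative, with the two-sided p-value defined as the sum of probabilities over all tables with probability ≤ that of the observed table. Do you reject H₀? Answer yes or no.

reject H₀: yes

Margins: r₁=11, r₂=14, c₁=12, c₂=13, n=25
p_obs = C(11,2)·C(14,10)/C(25,12); sum pmf over tables with pmf ≤ p_obs
p-value (two-sided) = 0.01542
At α=0.1: p < α → reject H₀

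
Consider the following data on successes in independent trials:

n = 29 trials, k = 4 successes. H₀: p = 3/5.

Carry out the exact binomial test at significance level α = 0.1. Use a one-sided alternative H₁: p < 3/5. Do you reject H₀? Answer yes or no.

reject H₀: yes

Exact binomial: n=29, k=4, p₀=3/5=0.6000
P(X≤4) from Σ C(n,i)·p₀^i·(1−p₀)^(n−i)
p-value (one-sided, H₁ less) = 0.00000
At α=0.1: p < α → reject H₀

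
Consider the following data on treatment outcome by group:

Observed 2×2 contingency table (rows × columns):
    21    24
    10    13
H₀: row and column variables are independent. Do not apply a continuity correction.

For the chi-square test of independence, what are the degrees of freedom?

df = (r−1)(c−1) = (2−1)·(2−1) = 1

degrees of freedom = 1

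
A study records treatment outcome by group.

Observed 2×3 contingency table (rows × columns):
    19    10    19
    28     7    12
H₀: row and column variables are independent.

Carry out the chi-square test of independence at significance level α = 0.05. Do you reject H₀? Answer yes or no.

reject H₀: no

Row totals [48, 47], col totals [47, 17, 31], n=95
χ² = (19−23.75)²/23.75 + (10−8.59)²/8.59 + (19−15.66)²/15.66 + (28−23.25)²/23.25 + (7−8.41)²/8.41 + (12−15.34)²/15.34 = 3.8234
df = 2
p-value (upper-tail) = 0.14783
At α=0.05: p ≥ α → fail to reject H₀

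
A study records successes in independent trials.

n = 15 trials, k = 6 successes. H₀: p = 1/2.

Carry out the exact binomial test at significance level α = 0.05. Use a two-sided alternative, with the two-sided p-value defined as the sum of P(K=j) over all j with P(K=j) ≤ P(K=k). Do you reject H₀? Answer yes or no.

reject H₀: no

Exact binomial: n=15, k=6, p₀=1/2=0.5000
P(X=j) = C(n,j)·p₀^j·(1−p₀)^(n−j); p = Σ P(X=j) over j with P(X=j) ≤ P(X=6)
p-value (two-sided) = 0.60724
At α=0.05: p ≥ α → fail to reject H₀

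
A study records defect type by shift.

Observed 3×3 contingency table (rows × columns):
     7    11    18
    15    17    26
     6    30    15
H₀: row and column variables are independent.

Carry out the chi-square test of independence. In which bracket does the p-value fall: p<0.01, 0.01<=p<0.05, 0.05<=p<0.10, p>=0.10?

Row totals [36, 58, 51], col totals [28, 58, 59], n=145
χ² = (7−6.95)²/6.95 + (11−14.40)²/14.40 + (18−14.65)²/14.65 + (15−11.20)²/11.20 + (17−23.20)²/23.20 + (26−23.60)²/23.60 + (6−9.85)²/9.85 + (30−20.40)²/20.40 + (15−20.75)²/20.75 = 12.3759
df = 4
p-value (upper-tail) = 0.01476
→ bracket: 0.01<=p<0.05

p-value bracket: 0.01<=p<0.05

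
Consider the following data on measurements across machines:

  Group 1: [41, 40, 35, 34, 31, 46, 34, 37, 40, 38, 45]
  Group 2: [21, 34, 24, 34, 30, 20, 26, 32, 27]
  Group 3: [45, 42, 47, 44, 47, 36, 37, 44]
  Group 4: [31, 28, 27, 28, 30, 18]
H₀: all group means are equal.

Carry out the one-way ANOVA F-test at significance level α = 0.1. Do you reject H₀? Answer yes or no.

Group means [38.27, 27.56, 42.75, 27.00], grand mean 34.500
SSB = Σnᵢ(x̄ᵢ−x̄)² = 1472.596; SSW = ΣΣ(x−x̄ᵢ)² = 675.904
MSB = 1472.596/3 = 490.8653; MSW = 675.904/30 = 22.5301
F = MSB/MSW = 21.7871
df = (3, 30)
p-value (upper-tail) = 0.00000
At α=0.1: p < α → reject H₀

reject H₀: yes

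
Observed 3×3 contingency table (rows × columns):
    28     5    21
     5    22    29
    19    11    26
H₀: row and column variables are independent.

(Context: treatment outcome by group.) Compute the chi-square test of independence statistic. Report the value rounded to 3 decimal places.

test statistic = 28.575

Row totals [54, 56, 56], col totals [52, 38, 76], n=166
χ² = (28−16.92)²/16.92 + (5−12.36)²/12.36 + (21−24.72)²/24.72 + (5−17.54)²/17.54 + (22−12.82)²/12.82 + (29−25.64)²/25.64 + (19−17.54)²/17.54 + (11−12.82)²/12.82 + (26−25.64)²/25.64 = 28.5751
df = 4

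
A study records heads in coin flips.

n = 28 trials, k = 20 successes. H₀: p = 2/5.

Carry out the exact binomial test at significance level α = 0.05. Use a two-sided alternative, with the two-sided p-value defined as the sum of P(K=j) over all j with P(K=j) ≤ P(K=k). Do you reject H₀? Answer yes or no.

Exact binomial: n=28, k=20, p₀=2/5=0.4000
P(X=j) = C(n,j)·p₀^j·(1−p₀)^(n−j); p = Σ P(X=j) over j with P(X=j) ≤ P(X=20)
p-value (two-sided) = 0.00087
At α=0.05: p < α → reject H₀

reject H₀: yes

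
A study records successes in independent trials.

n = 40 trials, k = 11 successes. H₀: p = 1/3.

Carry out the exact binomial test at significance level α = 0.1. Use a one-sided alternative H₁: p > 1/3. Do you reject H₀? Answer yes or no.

Exact binomial: n=40, k=11, p₀=1/3=0.3333
P(X≥11) from Σ C(n,i)·p₀^i·(1−p₀)^(n−i)
p-value (one-sided, H₁ greater) = 0.82856
At α=0.1: p ≥ α → fail to reject H₀

reject H₀: no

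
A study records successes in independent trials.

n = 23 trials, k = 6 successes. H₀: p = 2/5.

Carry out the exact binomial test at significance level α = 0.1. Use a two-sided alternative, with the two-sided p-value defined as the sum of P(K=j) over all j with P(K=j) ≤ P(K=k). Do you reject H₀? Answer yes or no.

reject H₀: no

Exact binomial: n=23, k=6, p₀=2/5=0.4000
P(X=j) = C(n,j)·p₀^j·(1−p₀)^(n−j); p = Σ P(X=j) over j with P(X=j) ≤ P(X=6)
p-value (two-sided) = 0.20530
At α=0.1: p ≥ α → fail to reject H₀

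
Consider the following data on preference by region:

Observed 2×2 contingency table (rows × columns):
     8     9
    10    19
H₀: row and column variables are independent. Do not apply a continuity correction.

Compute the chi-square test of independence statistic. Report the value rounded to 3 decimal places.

Row totals [17, 29], col totals [18, 28], n=46
χ² = (8−6.65)²/6.65 + (9−10.35)²/10.35 + (10−11.35)²/11.35 + (19−17.65)²/17.65 = 0.7116
df = 1

test statistic = 0.712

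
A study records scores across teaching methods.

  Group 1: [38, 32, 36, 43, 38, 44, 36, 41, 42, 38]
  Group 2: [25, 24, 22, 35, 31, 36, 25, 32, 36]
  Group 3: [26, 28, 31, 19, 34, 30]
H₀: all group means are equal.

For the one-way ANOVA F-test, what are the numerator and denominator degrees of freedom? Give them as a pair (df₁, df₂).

degrees of freedom = [2, 22]

k = 3 groups, N = 25 total
df = (k−1, N−k) = (3−1, 25−3) = (2, 22)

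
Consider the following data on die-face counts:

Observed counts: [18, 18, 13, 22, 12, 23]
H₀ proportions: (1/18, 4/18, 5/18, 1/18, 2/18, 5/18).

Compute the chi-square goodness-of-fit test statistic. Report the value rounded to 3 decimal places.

test statistic = 80.894

n = 106; E_i = n·p_i = [5.89, 23.56, 29.44, 5.89, 11.78, 29.44]
χ² = (18−5.89)²/5.89 + (18−23.56)²/23.56 + (13−29.44)²/29.44 + (22−5.89)²/5.89 + (12−11.78)²/11.78 + (23−29.44)²/29.44 = 80.8943
df = 5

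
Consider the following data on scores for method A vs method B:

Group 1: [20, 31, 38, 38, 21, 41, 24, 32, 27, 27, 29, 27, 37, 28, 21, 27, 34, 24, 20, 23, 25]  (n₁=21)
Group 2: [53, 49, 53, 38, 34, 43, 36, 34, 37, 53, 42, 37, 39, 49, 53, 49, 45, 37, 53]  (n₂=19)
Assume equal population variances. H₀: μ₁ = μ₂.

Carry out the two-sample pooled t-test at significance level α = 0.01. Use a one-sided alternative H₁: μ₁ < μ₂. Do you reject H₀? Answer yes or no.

x̄₁=28.286, s₁=6.349, n₁=21
x̄₂=43.895, s₂=7.295, n₂=19
s_p² = [20·6.349² + 18·7.295²]/38 = 46.4230
SE = √(s_p²·(1/21+1/19)) = 2.1573
t = (28.286−43.895)/2.1573 = -7.2354
df = 38
p-value (one-sided, H₁ less) = 0.00000
At α=0.01: p < α → reject H₀

reject H₀: yes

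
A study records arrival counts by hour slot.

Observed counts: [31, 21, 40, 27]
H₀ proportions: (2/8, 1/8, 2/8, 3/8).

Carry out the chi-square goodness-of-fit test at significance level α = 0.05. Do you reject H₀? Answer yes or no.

reject H₀: yes

n = 119; E_i = n·p_i = [29.75, 14.88, 29.75, 44.62]
χ² = (31−29.75)²/29.75 + (21−14.88)²/14.88 + (40−29.75)²/29.75 + (27−44.62)²/44.62 = 13.0672
df = 3
p-value (upper-tail) = 0.00449
At α=0.05: p < α → reject H₀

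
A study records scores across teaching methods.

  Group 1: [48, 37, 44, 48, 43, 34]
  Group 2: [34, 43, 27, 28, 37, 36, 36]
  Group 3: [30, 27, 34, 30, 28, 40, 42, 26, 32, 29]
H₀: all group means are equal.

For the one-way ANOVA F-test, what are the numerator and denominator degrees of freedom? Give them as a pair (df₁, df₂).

degrees of freedom = [2, 20]

k = 3 groups, N = 23 total
df = (k−1, N−k) = (3−1, 23−3) = (2, 20)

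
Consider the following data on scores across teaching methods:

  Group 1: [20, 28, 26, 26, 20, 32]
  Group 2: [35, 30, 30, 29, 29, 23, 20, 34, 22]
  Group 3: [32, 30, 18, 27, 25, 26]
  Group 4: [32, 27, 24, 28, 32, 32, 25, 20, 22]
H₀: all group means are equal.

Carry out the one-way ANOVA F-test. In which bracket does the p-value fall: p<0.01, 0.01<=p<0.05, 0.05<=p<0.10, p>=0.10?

p-value bracket: p>=0.10

Group means [25.33, 28.00, 26.33, 26.89], grand mean 26.800
SSB = Σnᵢ(x̄ᵢ−x̄)² = 27.244; SSW = ΣΣ(x−x̄ᵢ)² = 609.556
MSB = 27.244/3 = 9.0815; MSW = 609.556/26 = 23.4444
F = MSB/MSW = 0.3874
df = (3, 26)
p-value (upper-tail) = 0.76302
→ bracket: p>=0.10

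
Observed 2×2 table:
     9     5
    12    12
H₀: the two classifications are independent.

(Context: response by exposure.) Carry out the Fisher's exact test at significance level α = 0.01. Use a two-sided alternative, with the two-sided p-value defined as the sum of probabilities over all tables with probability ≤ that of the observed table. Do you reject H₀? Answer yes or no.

reject H₀: no

Margins: r₁=14, r₂=24, c₁=21, c₂=17, n=38
p_obs = C(14,9)·C(24,12)/C(38,21); sum pmf over tables with pmf ≤ p_obs
p-value (two-sided) = 0.50568
At α=0.01: p ≥ α → fail to reject H₀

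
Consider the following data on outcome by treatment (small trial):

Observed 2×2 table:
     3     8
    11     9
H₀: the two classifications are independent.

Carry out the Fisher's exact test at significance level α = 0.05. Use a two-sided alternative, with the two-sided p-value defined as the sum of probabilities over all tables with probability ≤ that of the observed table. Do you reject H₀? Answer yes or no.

reject H₀: no

Margins: r₁=11, r₂=20, c₁=14, c₂=17, n=31
p_obs = C(11,3)·C(20,11)/C(31,14); sum pmf over tables with pmf ≤ p_obs
p-value (two-sided) = 0.25800
At α=0.05: p ≥ α → fail to reject H₀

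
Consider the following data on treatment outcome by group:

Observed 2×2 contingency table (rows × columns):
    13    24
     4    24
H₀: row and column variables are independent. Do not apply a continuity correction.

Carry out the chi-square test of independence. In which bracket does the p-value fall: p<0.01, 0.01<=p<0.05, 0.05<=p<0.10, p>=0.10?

Row totals [37, 28], col totals [17, 48], n=65
χ² = (13−9.68)²/9.68 + (24−27.32)²/27.32 + (4−7.32)²/7.32 + (24−20.68)²/20.68 = 3.5873
df = 1
p-value (upper-tail) = 0.05822
→ bracket: 0.05<=p<0.10

p-value bracket: 0.05<=p<0.10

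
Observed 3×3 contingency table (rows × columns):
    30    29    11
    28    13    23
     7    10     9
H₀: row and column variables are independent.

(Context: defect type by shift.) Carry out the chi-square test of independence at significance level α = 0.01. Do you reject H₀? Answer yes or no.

Row totals [70, 64, 26], col totals [65, 52, 43], n=160
χ² = (30−28.44)²/28.44 + (29−22.75)²/22.75 + (11−18.81)²/18.81 + (28−26.00)²/26.00 + (13−20.80)²/20.80 + (23−17.20)²/17.20 + (7−10.56)²/10.56 + (10−8.45)²/8.45 + (9−6.99)²/6.99 = 12.1474
df = 4
p-value (upper-tail) = 0.01629
At α=0.01: p ≥ α → fail to reject H₀

reject H₀: no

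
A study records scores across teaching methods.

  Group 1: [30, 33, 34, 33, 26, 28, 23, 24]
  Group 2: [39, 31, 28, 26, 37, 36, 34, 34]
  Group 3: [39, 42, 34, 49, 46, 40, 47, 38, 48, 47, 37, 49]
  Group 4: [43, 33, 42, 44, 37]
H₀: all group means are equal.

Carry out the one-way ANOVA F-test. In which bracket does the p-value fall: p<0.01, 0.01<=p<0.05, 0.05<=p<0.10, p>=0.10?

p-value bracket: p<0.01

Group means [28.88, 33.12, 43.00, 39.80], grand mean 36.697
SSB = Σnᵢ(x̄ᵢ−x̄)² = 1116.420; SSW = ΣΣ(x−x̄ᵢ)² = 662.550
MSB = 1116.420/3 = 372.1399; MSW = 662.550/29 = 22.8466
F = MSB/MSW = 16.2887
df = (3, 29)
p-value (upper-tail) = 0.00000
→ bracket: p<0.01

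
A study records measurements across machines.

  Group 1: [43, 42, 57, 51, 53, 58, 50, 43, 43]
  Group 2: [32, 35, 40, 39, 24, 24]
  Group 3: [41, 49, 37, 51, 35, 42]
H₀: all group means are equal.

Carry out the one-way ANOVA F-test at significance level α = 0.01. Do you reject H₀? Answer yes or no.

Group means [48.89, 32.33, 42.50], grand mean 42.333
SSB = Σnᵢ(x̄ᵢ−x̄)² = 986.944; SSW = ΣΣ(x−x̄ᵢ)² = 775.722
MSB = 986.944/2 = 493.4722; MSW = 775.722/18 = 43.0957
F = MSB/MSW = 11.4506
df = (2, 18)
p-value (upper-tail) = 0.00062
At α=0.01: p < α → reject H₀

reject H₀: yes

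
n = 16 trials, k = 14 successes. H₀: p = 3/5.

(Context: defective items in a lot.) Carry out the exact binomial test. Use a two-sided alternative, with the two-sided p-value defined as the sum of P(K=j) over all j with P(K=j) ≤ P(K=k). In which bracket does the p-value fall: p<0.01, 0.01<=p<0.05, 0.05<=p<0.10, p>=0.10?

p-value bracket: 0.01<=p<0.05

Exact binomial: n=16, k=14, p₀=3/5=0.6000
P(X=j) = C(n,j)·p₀^j·(1−p₀)^(n−j); p = Σ P(X=j) over j with P(X=j) ≤ P(X=14)
p-value (two-sided) = 0.03748
→ bracket: 0.01<=p<0.05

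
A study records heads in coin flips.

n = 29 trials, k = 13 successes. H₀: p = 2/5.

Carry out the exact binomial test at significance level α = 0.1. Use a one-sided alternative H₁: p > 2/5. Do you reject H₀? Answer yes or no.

Exact binomial: n=29, k=13, p₀=2/5=0.4000
P(X≥13) from Σ C(n,i)·p₀^i·(1−p₀)^(n−i)
p-value (one-sided, H₁ greater) = 0.36258
At α=0.1: p ≥ α → fail to reject H₀

reject H₀: no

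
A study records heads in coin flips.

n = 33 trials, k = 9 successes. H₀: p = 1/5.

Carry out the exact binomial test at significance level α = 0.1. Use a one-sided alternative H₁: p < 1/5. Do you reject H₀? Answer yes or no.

Exact binomial: n=33, k=9, p₀=1/5=0.2000
P(X≤9) from Σ C(n,i)·p₀^i·(1−p₀)^(n−i)
p-value (one-sided, H₁ less) = 0.89321
At α=0.1: p ≥ α → fail to reject H₀

reject H₀: no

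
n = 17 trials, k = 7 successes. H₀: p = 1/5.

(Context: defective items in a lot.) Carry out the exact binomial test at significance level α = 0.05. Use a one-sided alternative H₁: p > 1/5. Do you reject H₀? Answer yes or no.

Exact binomial: n=17, k=7, p₀=1/5=0.2000
P(X≥7) from Σ C(n,i)·p₀^i·(1−p₀)^(n−i)
p-value (one-sided, H₁ greater) = 0.03766
At α=0.05: p < α → reject H₀

reject H₀: yes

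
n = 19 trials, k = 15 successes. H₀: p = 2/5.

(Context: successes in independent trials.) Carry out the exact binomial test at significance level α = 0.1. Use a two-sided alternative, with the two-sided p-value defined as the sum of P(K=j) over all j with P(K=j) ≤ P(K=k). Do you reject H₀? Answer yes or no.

Exact binomial: n=19, k=15, p₀=2/5=0.4000
P(X=j) = C(n,j)·p₀^j·(1−p₀)^(n−j); p = Σ P(X=j) over j with P(X=j) ≤ P(X=15)
p-value (two-sided) = 0.00070
At α=0.1: p < α → reject H₀

reject H₀: yes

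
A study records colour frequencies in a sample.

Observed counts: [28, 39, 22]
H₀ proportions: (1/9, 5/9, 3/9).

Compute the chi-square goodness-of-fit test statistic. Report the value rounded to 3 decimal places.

test statistic = 37.357

n = 89; E_i = n·p_i = [9.89, 49.44, 29.67]
χ² = (28−9.89)²/9.89 + (39−49.44)²/49.44 + (22−29.67)²/29.67 = 37.3573
df = 2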